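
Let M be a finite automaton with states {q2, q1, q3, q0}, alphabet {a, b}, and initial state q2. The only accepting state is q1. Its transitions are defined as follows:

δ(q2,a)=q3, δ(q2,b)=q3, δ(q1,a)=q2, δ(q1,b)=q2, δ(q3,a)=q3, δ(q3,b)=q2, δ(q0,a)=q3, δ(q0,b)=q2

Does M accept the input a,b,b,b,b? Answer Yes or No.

Trace: q2 -a-> q3 -b-> q2 -b-> q3 -b-> q2 -b-> q3
End state q3 is not accepting.

No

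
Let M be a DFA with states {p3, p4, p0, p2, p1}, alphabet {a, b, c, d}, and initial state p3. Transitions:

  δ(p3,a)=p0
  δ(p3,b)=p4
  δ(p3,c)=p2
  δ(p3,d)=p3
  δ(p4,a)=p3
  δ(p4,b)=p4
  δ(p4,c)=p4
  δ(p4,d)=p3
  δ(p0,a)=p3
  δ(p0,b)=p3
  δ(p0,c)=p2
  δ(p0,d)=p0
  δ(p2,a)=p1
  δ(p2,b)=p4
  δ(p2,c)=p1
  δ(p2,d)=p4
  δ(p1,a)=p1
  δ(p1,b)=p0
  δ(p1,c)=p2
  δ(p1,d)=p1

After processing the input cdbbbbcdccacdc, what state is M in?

p3 → p2 → p4 → p4 → p4 → p4 → p4 → p4 → p3 → p2 → p1 → p1 → p2 → p4 → p4

p4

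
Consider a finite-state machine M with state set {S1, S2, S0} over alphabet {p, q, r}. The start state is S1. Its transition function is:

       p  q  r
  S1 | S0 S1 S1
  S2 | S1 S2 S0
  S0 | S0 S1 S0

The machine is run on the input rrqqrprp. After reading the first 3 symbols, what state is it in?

Trace: S1 -r-> S1 -r-> S1 -q-> S1
After 3 symbols: S1.

S1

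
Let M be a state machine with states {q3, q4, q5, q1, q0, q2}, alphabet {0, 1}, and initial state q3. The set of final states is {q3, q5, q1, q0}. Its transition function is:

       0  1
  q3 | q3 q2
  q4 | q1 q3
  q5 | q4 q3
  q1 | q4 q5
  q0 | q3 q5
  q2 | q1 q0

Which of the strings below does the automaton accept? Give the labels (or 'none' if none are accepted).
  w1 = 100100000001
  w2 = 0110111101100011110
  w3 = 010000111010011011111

w1: q3 → q2 → q1 → q4 → q3 → q3 → q3 → q3 → q3 → q3 → q3 → q3 → q2  → end q2, rejected
w2: q3 → q3 → q2 → q0 → q3 → q2 → q0 → q5 → q3 → q3 → q2 → q0 → q3 → q3 → q3 → q2 → q0 → q5 → q3 → q3  → end q3, accepted
w3: q3 → q3 → q2 → q1 → q4 → q1 → q4 → q3 → q2 → q0 → q3 → q2 → q1 → q4 → q3 → q2 → q1 → q5 → q3 → q2 → q0 → q5  → end q5, accepted

w2, w3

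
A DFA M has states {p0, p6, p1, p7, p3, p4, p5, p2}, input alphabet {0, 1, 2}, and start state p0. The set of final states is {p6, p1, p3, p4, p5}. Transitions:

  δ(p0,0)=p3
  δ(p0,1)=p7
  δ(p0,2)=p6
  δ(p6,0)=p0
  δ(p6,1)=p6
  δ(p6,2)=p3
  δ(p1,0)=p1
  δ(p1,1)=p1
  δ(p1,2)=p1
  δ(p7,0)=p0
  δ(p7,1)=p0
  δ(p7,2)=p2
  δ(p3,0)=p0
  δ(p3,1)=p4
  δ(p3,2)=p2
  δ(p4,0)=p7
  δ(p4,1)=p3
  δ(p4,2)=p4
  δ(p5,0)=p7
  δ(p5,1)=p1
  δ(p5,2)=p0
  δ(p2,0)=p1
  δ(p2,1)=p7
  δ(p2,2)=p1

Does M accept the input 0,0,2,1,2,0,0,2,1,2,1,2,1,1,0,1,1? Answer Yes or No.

Trace: p0 -0-> p3 -0-> p0 -2-> p6 -1-> p6 -2-> p3 -0-> p0 -0-> p3 -2-> p2 -1-> p7 -2-> p2 -1-> p7 -2-> p2 -1-> p7 -1-> p0 -0-> p3 -1-> p4 -1-> p3
End state p3 is accepting.

Yes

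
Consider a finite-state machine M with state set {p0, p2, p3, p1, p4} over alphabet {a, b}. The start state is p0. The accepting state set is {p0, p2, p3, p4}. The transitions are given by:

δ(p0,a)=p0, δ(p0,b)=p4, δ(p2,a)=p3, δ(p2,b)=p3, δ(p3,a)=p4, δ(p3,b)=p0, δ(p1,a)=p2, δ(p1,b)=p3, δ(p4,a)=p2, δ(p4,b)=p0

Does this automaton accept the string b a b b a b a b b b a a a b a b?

Yes

p0 → p4 → p2 → p3 → p0 → p0 → p4 → p2 → p3 → p0 → p4 → p2 → p3 → p4 → p0 → p0 → p4
End state p4 is accepting.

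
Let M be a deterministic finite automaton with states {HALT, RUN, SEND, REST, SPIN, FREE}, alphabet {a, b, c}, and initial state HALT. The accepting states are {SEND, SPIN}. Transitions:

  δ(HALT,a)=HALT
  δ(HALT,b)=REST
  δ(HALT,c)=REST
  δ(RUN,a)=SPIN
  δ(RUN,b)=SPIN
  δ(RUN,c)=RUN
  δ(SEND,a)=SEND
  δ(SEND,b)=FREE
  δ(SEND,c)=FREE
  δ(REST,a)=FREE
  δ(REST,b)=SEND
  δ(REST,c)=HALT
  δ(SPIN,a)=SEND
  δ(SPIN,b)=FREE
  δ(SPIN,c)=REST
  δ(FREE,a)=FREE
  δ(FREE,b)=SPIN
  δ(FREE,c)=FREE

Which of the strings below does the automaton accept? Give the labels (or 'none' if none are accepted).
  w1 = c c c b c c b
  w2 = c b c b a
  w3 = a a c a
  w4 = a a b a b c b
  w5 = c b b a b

w1:
  start at HALT
  read 'c': HALT → REST
  read 'c': REST → HALT
  read 'c': HALT → REST
  read 'b': REST → SEND
  read 'c': SEND → FREE
  read 'c': FREE → FREE
  read 'b': FREE → SPIN
  end SPIN, accepted
w2:
  start at HALT
  read 'c': HALT → REST
  read 'b': REST → SEND
  read 'c': SEND → FREE
  read 'b': FREE → SPIN
  read 'a': SPIN → SEND
  end SEND, accepted
w3:
  start at HALT
  read 'a': HALT → HALT
  read 'a': HALT → HALT
  read 'c': HALT → REST
  read 'a': REST → FREE
  end FREE, rejected
w4:
  start at HALT
  read 'a': HALT → HALT
  read 'a': HALT → HALT
  read 'b': HALT → REST
  read 'a': REST → FREE
  read 'b': FREE → SPIN
  read 'c': SPIN → REST
  read 'b': REST → SEND
  end SEND, accepted
w5:
  start at HALT
  read 'c': HALT → REST
  read 'b': REST → SEND
  read 'b': SEND → FREE
  read 'a': FREE → FREE
  read 'b': FREE → SPIN
  end SPIN, accepted

w1, w2, w4, w5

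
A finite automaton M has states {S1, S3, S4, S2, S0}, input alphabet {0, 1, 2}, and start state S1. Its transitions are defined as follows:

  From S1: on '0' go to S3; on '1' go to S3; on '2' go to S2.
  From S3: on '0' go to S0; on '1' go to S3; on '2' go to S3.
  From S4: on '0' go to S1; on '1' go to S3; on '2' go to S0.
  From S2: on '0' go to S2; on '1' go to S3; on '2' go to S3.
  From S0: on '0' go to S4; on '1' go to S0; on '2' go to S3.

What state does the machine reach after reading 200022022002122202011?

S1 → S2 → S2 → S2 → S2 → S3 → S3 → S0 → S3 → S3 → S0 → S4 → S0 → S0 → S3 → S3 → S3 → S0 → S3 → S0 → S0 → S0

S0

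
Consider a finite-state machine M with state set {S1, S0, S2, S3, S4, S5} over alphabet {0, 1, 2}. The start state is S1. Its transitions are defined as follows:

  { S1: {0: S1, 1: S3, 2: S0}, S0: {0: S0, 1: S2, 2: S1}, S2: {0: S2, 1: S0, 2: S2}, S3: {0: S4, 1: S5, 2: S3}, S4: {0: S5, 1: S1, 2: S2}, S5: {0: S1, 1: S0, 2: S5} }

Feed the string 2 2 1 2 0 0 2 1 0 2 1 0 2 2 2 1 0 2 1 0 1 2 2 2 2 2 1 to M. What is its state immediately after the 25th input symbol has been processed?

S1

Trace: S1 -2-> S0 -2-> S1 -1-> S3 -2-> S3 -0-> S4 -0-> S5 -2-> S5 -1-> S0 -0-> S0 -2-> S1 -1-> S3 -0-> S4 -2-> S2 -2-> S2 -2-> S2 -1-> S0 -0-> S0 -2-> S1 -1-> S3 -0-> S4 -1-> S1 -2-> S0 -2-> S1 -2-> S0 -2-> S1
After 25 symbols: S1.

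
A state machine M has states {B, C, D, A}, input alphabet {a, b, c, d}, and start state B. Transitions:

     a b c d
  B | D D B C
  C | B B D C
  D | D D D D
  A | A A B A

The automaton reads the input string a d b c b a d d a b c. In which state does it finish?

B → D → D → D → D → D → D → D → D → D → D → D

D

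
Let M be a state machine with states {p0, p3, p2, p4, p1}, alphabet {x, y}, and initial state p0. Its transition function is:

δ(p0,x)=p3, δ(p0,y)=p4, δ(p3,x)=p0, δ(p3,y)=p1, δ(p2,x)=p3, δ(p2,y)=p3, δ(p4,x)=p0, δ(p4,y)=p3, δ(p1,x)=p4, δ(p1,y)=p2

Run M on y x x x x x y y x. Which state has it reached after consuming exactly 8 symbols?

p3

p0 → p4 → p0 → p3 → p0 → p3 → p0 → p4 → p3
After 8 symbols: p3.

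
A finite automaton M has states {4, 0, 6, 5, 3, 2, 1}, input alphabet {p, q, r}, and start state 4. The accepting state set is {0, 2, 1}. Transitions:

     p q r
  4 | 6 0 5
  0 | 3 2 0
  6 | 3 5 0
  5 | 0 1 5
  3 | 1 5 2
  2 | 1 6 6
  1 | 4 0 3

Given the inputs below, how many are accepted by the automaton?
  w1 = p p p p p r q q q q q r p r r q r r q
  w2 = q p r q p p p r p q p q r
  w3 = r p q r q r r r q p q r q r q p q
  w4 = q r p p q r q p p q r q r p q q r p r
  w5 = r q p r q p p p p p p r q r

w1: 4 → 6 → 3 → 1 → 4 → 6 → 0 → 2 → 6 → 5 → 1 → 0 → 0 → 3 → 2 → 6 → 5 → 5 → 5 → 1  → end 1, accepted
w2: 4 → 0 → 3 → 2 → 6 → 3 → 1 → 4 → 5 → 0 → 2 → 1 → 0 → 0  → end 0, accepted
w3: 4 → 5 → 0 → 2 → 6 → 5 → 5 → 5 → 5 → 1 → 4 → 0 → 0 → 2 → 6 → 5 → 0 → 2  → end 2, accepted
w4: 4 → 0 → 0 → 3 → 1 → 0 → 0 → 2 → 1 → 4 → 0 → 0 → 2 → 6 → 3 → 5 → 1 → 3 → 1 → 3  → end 3, rejected
w5: 4 → 5 → 1 → 4 → 5 → 1 → 4 → 6 → 3 → 1 → 4 → 6 → 0 → 2 → 6  → end 6, rejected

3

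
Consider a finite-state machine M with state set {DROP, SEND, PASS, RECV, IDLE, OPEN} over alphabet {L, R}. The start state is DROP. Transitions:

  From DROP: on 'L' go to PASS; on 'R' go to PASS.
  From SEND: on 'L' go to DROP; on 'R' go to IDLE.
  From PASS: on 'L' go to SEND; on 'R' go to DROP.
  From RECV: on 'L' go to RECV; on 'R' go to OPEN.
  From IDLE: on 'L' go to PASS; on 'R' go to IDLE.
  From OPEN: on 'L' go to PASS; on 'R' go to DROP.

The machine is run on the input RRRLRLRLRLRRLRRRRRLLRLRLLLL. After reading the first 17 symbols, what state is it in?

Trace: DROP -R-> PASS -R-> DROP -R-> PASS -L-> SEND -R-> IDLE -L-> PASS -R-> DROP -L-> PASS -R-> DROP -L-> PASS -R-> DROP -R-> PASS -L-> SEND -R-> IDLE -R-> IDLE -R-> IDLE -R-> IDLE
After 17 symbols: IDLE.

IDLE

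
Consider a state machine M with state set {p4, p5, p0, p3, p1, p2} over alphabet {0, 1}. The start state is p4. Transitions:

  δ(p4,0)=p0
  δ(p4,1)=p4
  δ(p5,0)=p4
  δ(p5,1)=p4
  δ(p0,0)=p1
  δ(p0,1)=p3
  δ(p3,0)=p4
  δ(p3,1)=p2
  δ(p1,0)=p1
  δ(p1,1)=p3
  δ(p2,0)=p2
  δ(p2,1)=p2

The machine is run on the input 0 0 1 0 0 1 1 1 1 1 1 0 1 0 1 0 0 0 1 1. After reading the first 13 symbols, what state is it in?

p2

start at p4
read '0': p4 → p0
read '0': p0 → p1
read '1': p1 → p3
read '0': p3 → p4
read '0': p4 → p0
read '1': p0 → p3
read '1': p3 → p2
read '1': p2 → p2
read '1': p2 → p2
read '1': p2 → p2
read '1': p2 → p2
read '0': p2 → p2
read '1': p2 → p2
After 13 symbols: p2.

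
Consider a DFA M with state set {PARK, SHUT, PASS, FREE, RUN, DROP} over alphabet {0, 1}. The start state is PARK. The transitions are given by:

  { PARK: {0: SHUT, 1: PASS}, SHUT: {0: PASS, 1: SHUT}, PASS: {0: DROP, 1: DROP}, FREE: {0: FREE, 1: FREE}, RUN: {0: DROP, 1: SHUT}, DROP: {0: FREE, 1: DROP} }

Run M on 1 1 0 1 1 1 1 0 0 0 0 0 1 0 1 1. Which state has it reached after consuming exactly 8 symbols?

FREE

PARK → PASS → DROP → FREE → FREE → FREE → FREE → FREE → FREE
After 8 symbols: FREE.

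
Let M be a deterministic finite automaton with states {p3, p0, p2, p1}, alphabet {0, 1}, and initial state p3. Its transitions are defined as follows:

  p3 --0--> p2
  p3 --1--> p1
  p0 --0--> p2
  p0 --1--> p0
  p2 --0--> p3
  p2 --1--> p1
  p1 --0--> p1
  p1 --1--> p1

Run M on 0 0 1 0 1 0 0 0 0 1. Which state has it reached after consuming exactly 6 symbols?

p1

p3 → p2 → p3 → p1 → p1 → p1 → p1
After 6 symbols: p1.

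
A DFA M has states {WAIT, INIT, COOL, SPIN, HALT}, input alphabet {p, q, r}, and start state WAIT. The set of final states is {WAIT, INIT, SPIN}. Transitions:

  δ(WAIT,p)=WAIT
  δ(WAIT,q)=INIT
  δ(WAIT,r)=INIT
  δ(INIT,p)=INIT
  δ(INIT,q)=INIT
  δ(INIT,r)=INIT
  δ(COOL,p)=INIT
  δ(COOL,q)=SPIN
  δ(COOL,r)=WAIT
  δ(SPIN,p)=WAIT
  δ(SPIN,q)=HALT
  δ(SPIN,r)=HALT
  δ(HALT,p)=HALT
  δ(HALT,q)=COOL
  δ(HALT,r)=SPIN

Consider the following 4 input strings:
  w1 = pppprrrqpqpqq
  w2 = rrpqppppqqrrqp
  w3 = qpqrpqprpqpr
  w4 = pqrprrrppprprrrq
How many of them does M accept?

4

w1:
  start at WAIT
  read 'p': WAIT → WAIT
  read 'p': WAIT → WAIT
  read 'p': WAIT → WAIT
  read 'p': WAIT → WAIT
  read 'r': WAIT → INIT
  read 'r': INIT → INIT
  read 'r': INIT → INIT
  read 'q': INIT → INIT
  read 'p': INIT → INIT
  read 'q': INIT → INIT
  read 'p': INIT → INIT
  read 'q': INIT → INIT
  read 'q': INIT → INIT
  end INIT, accepted
w2:
  start at WAIT
  read 'r': WAIT → INIT
  read 'r': INIT → INIT
  read 'p': INIT → INIT
  read 'q': INIT → INIT
  read 'p': INIT → INIT
  read 'p': INIT → INIT
  read 'p': INIT → INIT
  read 'p': INIT → INIT
  read 'q': INIT → INIT
  read 'q': INIT → INIT
  read 'r': INIT → INIT
  read 'r': INIT → INIT
  read 'q': INIT → INIT
  read 'p': INIT → INIT
  end INIT, accepted
w3:
  start at WAIT
  read 'q': WAIT → INIT
  read 'p': INIT → INIT
  read 'q': INIT → INIT
  read 'r': INIT → INIT
  read 'p': INIT → INIT
  read 'q': INIT → INIT
  read 'p': INIT → INIT
  read 'r': INIT → INIT
  read 'p': INIT → INIT
  read 'q': INIT → INIT
  read 'p': INIT → INIT
  read 'r': INIT → INIT
  end INIT, accepted
w4:
  start at WAIT
  read 'p': WAIT → WAIT
  read 'q': WAIT → INIT
  read 'r': INIT → INIT
  read 'p': INIT → INIT
  read 'r': INIT → INIT
  read 'r': INIT → INIT
  read 'r': INIT → INIT
  read 'p': INIT → INIT
  read 'p': INIT → INIT
  read 'p': INIT → INIT
  read 'r': INIT → INIT
  read 'p': INIT → INIT
  read 'r': INIT → INIT
  read 'r': INIT → INIT
  read 'r': INIT → INIT
  read 'q': INIT → INIT
  end INIT, accepted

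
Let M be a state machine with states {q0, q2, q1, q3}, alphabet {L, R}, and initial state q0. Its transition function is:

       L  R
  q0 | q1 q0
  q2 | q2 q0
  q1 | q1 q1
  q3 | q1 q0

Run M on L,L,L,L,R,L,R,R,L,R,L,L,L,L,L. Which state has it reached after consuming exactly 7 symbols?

Trace: q0 -L-> q1 -L-> q1 -L-> q1 -L-> q1 -R-> q1 -L-> q1 -R-> q1
After 7 symbols: q1.

q1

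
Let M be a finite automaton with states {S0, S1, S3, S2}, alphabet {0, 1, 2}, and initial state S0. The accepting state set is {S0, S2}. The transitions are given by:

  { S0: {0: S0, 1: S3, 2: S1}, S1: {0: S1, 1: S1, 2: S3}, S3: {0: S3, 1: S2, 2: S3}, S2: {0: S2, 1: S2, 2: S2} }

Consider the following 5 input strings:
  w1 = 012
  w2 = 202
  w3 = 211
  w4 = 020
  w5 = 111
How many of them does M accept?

1

w1: Trace: S0 -0-> S0 -1-> S3 -2-> S3  → end S3, rejected
w2: Trace: S0 -2-> S1 -0-> S1 -2-> S3  → end S3, rejected
w3: Trace: S0 -2-> S1 -1-> S1 -1-> S1  → end S1, rejected
w4: Trace: S0 -0-> S0 -2-> S1 -0-> S1  → end S1, rejected
w5: Trace: S0 -1-> S3 -1-> S2 -1-> S2  → end S2, accepted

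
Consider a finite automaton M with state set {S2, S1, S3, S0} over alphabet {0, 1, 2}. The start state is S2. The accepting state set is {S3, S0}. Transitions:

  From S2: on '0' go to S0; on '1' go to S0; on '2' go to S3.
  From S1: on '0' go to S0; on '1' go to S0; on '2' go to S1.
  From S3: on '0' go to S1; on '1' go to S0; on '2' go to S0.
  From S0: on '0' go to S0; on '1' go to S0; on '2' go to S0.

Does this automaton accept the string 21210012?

Yes

start at S2
read '2': S2 → S3
read '1': S3 → S0
read '2': S0 → S0
read '1': S0 → S0
read '0': S0 → S0
read '0': S0 → S0
read '1': S0 → S0
read '2': S0 → S0
End state S0 is accepting.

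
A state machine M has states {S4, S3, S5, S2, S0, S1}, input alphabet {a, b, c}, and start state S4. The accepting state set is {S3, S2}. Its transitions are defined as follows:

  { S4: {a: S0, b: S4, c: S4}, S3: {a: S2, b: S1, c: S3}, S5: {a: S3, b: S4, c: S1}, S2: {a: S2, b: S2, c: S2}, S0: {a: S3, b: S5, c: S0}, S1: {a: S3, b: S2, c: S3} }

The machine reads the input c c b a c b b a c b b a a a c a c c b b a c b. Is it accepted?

Yes

start at S4
read 'c': S4 → S4
read 'c': S4 → S4
read 'b': S4 → S4
read 'a': S4 → S0
read 'c': S0 → S0
read 'b': S0 → S5
read 'b': S5 → S4
read 'a': S4 → S0
read 'c': S0 → S0
read 'b': S0 → S5
read 'b': S5 → S4
read 'a': S4 → S0
read 'a': S0 → S3
read 'a': S3 → S2
read 'c': S2 → S2
read 'a': S2 → S2
read 'c': S2 → S2
read 'c': S2 → S2
read 'b': S2 → S2
read 'b': S2 → S2
read 'a': S2 → S2
read 'c': S2 → S2
read 'b': S2 → S2
End state S2 is accepting.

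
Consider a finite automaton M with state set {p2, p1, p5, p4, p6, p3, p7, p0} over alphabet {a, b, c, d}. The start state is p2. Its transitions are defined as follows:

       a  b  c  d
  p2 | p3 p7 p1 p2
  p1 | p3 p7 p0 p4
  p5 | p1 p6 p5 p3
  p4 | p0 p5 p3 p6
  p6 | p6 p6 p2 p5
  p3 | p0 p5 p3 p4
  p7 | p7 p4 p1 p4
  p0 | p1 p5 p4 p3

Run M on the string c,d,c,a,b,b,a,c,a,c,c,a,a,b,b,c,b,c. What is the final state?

p5

p2 → p1 → p4 → p3 → p0 → p5 → p6 → p6 → p2 → p3 → p3 → p3 → p0 → p1 → p7 → p4 → p3 → p5 → p5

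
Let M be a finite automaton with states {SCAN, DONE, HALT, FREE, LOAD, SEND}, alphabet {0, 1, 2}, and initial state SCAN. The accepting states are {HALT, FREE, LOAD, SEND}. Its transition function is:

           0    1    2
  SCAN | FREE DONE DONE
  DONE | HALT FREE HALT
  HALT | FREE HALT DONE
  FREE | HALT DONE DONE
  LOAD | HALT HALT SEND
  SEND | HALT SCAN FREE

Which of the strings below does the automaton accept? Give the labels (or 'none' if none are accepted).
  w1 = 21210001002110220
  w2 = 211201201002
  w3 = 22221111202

w1

w1:
  start at SCAN
  read '2': SCAN → DONE
  read '1': DONE → FREE
  read '2': FREE → DONE
  read '1': DONE → FREE
  read '0': FREE → HALT
  read '0': HALT → FREE
  read '0': FREE → HALT
  read '1': HALT → HALT
  read '0': HALT → FREE
  read '0': FREE → HALT
  read '2': HALT → DONE
  read '1': DONE → FREE
  read '1': FREE → DONE
  read '0': DONE → HALT
  read '2': HALT → DONE
  read '2': DONE → HALT
  read '0': HALT → FREE
  end FREE, accepted
w2:
  start at SCAN
  read '2': SCAN → DONE
  read '1': DONE → FREE
  read '1': FREE → DONE
  read '2': DONE → HALT
  read '0': HALT → FREE
  read '1': FREE → DONE
  read '2': DONE → HALT
  read '0': HALT → FREE
  read '1': FREE → DONE
  read '0': DONE → HALT
  read '0': HALT → FREE
  read '2': FREE → DONE
  end DONE, rejected
w3:
  start at SCAN
  read '2': SCAN → DONE
  read '2': DONE → HALT
  read '2': HALT → DONE
  read '2': DONE → HALT
  read '1': HALT → HALT
  read '1': HALT → HALT
  read '1': HALT → HALT
  read '1': HALT → HALT
  read '2': HALT → DONE
  read '0': DONE → HALT
  read '2': HALT → DONE
  end DONE, rejected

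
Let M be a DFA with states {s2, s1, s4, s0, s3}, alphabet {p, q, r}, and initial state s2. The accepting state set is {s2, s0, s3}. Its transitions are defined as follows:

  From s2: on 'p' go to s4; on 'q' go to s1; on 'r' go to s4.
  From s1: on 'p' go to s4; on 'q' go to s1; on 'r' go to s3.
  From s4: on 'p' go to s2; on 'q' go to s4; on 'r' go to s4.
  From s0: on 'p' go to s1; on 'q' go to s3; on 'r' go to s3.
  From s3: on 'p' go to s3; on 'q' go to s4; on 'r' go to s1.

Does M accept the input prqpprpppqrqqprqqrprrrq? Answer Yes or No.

No

s2 → s4 → s4 → s4 → s2 → s4 → s4 → s2 → s4 → s2 → s1 → s3 → s4 → s4 → s2 → s4 → s4 → s4 → s4 → s2 → s4 → s4 → s4 → s4
End state s4 is not accepting.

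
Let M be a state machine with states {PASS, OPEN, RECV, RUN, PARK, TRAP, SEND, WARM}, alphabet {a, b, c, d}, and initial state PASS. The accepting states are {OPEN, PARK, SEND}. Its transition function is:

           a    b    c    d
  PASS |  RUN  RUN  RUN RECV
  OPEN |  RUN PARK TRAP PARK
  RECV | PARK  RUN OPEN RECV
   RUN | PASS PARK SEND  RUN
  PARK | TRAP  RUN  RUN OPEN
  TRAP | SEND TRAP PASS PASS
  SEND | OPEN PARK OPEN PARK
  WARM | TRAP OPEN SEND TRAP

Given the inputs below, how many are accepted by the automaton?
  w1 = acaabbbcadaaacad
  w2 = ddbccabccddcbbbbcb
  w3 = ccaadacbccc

1

w1:
  start at PASS
  read 'a': PASS → RUN
  read 'c': RUN → SEND
  read 'a': SEND → OPEN
  read 'a': OPEN → RUN
  read 'b': RUN → PARK
  read 'b': PARK → RUN
  read 'b': RUN → PARK
  read 'c': PARK → RUN
  read 'a': RUN → PASS
  read 'd': PASS → RECV
  read 'a': RECV → PARK
  read 'a': PARK → TRAP
  read 'a': TRAP → SEND
  read 'c': SEND → OPEN
  read 'a': OPEN → RUN
  read 'd': RUN → RUN
  end RUN, rejected
w2:
  start at PASS
  read 'd': PASS → RECV
  read 'd': RECV → RECV
  read 'b': RECV → RUN
  read 'c': RUN → SEND
  read 'c': SEND → OPEN
  read 'a': OPEN → RUN
  read 'b': RUN → PARK
  read 'c': PARK → RUN
  read 'c': RUN → SEND
  read 'd': SEND → PARK
  read 'd': PARK → OPEN
  read 'c': OPEN → TRAP
  read 'b': TRAP → TRAP
  read 'b': TRAP → TRAP
  read 'b': TRAP → TRAP
  read 'b': TRAP → TRAP
  read 'c': TRAP → PASS
  read 'b': PASS → RUN
  end RUN, rejected
w3:
  start at PASS
  read 'c': PASS → RUN
  read 'c': RUN → SEND
  read 'a': SEND → OPEN
  read 'a': OPEN → RUN
  read 'd': RUN → RUN
  read 'a': RUN → PASS
  read 'c': PASS → RUN
  read 'b': RUN → PARK
  read 'c': PARK → RUN
  read 'c': RUN → SEND
  read 'c': SEND → OPEN
  end OPEN, accepted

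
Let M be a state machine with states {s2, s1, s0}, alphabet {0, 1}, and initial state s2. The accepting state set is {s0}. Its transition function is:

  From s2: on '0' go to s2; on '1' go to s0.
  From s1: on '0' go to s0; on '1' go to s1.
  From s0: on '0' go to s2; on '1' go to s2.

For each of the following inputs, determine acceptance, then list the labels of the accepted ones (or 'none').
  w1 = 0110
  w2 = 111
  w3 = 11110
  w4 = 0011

w1: s2 → s2 → s0 → s2 → s2  → end s2, rejected
w2: s2 → s0 → s2 → s0  → end s0, accepted
w3: s2 → s0 → s2 → s0 → s2 → s2  → end s2, rejected
w4: s2 → s2 → s2 → s0 → s2  → end s2, rejected

w2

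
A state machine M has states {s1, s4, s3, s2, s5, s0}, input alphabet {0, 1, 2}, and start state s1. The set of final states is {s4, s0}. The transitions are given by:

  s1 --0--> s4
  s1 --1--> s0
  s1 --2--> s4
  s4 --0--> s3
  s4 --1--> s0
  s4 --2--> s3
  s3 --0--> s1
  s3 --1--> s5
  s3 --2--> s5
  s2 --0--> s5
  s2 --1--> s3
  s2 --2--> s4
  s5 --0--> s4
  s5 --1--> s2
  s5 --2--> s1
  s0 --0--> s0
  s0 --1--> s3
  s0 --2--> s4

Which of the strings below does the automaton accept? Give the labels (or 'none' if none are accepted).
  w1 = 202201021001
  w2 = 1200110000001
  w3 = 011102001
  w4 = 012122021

w3, w4

w1:
  start at s1
  read '2': s1 → s4
  read '0': s4 → s3
  read '2': s3 → s5
  read '2': s5 → s1
  read '0': s1 → s4
  read '1': s4 → s0
  read '0': s0 → s0
  read '2': s0 → s4
  read '1': s4 → s0
  read '0': s0 → s0
  read '0': s0 → s0
  read '1': s0 → s3
  end s3, rejected
w2:
  start at s1
  read '1': s1 → s0
  read '2': s0 → s4
  read '0': s4 → s3
  read '0': s3 → s1
  read '1': s1 → s0
  read '1': s0 → s3
  read '0': s3 → s1
  read '0': s1 → s4
  read '0': s4 → s3
  read '0': s3 → s1
  read '0': s1 → s4
  read '0': s4 → s3
  read '1': s3 → s5
  end s5, rejected
w3:
  start at s1
  read '0': s1 → s4
  read '1': s4 → s0
  read '1': s0 → s3
  read '1': s3 → s5
  read '0': s5 → s4
  read '2': s4 → s3
  read '0': s3 → s1
  read '0': s1 → s4
  read '1': s4 → s0
  end s0, accepted
w4:
  start at s1
  read '0': s1 → s4
  read '1': s4 → s0
  read '2': s0 → s4
  read '1': s4 → s0
  read '2': s0 → s4
  read '2': s4 → s3
  read '0': s3 → s1
  read '2': s1 → s4
  read '1': s4 → s0
  end s0, accepted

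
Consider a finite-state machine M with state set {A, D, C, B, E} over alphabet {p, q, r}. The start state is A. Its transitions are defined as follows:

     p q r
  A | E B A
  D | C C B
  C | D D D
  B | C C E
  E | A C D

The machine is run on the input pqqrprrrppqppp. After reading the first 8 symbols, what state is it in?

A → E → C → D → B → C → D → B → E
After 8 symbols: E.

E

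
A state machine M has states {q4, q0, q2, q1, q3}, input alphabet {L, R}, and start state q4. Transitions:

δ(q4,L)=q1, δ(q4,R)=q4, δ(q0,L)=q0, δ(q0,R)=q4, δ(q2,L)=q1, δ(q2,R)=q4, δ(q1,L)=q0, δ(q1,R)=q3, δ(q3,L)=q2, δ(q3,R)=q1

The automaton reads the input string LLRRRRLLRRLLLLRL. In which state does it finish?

q1

start at q4
read 'L': q4 → q1
read 'L': q1 → q0
read 'R': q0 → q4
read 'R': q4 → q4
read 'R': q4 → q4
read 'R': q4 → q4
read 'L': q4 → q1
read 'L': q1 → q0
read 'R': q0 → q4
read 'R': q4 → q4
read 'L': q4 → q1
read 'L': q1 → q0
read 'L': q0 → q0
read 'L': q0 → q0
read 'R': q0 → q4
read 'L': q4 → q1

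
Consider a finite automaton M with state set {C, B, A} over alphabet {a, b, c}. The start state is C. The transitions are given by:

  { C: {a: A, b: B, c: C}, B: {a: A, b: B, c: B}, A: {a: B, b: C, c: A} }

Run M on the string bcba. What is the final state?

Trace: C -b-> B -c-> B -b-> B -a-> A

A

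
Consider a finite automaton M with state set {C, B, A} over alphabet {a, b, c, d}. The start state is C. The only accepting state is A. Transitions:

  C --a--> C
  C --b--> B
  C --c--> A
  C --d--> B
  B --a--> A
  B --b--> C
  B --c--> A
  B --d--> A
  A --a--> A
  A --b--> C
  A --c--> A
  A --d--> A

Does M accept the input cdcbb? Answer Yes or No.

No

Trace: C -c-> A -d-> A -c-> A -b-> C -b-> B
End state B is not accepting.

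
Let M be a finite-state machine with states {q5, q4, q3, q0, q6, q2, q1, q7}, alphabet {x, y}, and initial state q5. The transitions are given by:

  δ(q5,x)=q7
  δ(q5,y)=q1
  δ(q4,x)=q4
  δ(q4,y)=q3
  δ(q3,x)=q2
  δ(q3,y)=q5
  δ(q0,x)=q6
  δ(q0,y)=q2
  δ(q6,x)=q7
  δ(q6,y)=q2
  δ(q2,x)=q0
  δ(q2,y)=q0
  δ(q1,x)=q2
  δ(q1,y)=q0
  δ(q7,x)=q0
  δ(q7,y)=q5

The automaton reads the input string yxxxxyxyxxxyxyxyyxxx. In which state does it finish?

q0

Trace: q5 -y-> q1 -x-> q2 -x-> q0 -x-> q6 -x-> q7 -y-> q5 -x-> q7 -y-> q5 -x-> q7 -x-> q0 -x-> q6 -y-> q2 -x-> q0 -y-> q2 -x-> q0 -y-> q2 -y-> q0 -x-> q6 -x-> q7 -x-> q0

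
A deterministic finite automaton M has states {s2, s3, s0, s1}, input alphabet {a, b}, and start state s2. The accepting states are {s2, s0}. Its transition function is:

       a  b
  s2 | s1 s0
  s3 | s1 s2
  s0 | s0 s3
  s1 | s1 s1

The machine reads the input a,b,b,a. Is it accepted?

No

Trace: s2 -a-> s1 -b-> s1 -b-> s1 -a-> s1
End state s1 is not accepting.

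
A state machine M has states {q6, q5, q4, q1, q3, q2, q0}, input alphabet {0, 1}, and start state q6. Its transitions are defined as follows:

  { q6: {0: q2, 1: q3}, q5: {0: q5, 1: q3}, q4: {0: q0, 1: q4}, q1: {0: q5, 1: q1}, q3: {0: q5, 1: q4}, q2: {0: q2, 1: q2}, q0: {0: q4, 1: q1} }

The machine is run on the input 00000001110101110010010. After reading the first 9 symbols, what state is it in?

start at q6
read '0': q6 → q2
read '0': q2 → q2
read '0': q2 → q2
read '0': q2 → q2
read '0': q2 → q2
read '0': q2 → q2
read '0': q2 → q2
read '1': q2 → q2
read '1': q2 → q2
After 9 symbols: q2.

q2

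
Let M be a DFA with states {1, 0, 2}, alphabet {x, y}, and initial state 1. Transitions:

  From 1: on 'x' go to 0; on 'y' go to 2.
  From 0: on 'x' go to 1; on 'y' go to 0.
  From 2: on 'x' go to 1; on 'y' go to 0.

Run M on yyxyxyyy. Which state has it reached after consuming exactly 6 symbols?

2

Trace: 1 -y-> 2 -y-> 0 -x-> 1 -y-> 2 -x-> 1 -y-> 2
After 6 symbols: 2.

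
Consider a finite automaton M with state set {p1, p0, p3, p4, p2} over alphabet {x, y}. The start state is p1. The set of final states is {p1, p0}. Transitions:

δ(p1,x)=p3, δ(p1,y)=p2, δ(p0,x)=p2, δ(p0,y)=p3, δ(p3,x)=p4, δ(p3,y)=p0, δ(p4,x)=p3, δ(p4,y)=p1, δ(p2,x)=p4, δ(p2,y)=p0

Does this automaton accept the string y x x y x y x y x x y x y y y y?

No

p1 → p2 → p4 → p3 → p0 → p2 → p0 → p2 → p0 → p2 → p4 → p1 → p3 → p0 → p3 → p0 → p3
End state p3 is not accepting.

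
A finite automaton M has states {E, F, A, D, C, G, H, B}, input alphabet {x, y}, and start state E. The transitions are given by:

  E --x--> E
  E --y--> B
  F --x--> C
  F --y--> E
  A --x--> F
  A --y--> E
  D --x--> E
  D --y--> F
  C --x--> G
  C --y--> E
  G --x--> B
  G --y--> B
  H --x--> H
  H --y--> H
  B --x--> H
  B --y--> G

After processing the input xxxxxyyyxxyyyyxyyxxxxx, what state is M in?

H

start at E
read 'x': E → E
read 'x': E → E
read 'x': E → E
read 'x': E → E
read 'x': E → E
read 'y': E → B
read 'y': B → G
read 'y': G → B
read 'x': B → H
read 'x': H → H
read 'y': H → H
read 'y': H → H
read 'y': H → H
read 'y': H → H
read 'x': H → H
read 'y': H → H
read 'y': H → H
read 'x': H → H
read 'x': H → H
read 'x': H → H
read 'x': H → H
read 'x': H → H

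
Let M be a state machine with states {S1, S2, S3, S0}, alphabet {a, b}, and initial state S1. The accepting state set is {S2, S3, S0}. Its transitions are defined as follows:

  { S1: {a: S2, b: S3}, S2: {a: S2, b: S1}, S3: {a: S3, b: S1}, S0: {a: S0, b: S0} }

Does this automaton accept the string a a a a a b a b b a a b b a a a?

Trace: S1 -a-> S2 -a-> S2 -a-> S2 -a-> S2 -a-> S2 -b-> S1 -a-> S2 -b-> S1 -b-> S3 -a-> S3 -a-> S3 -b-> S1 -b-> S3 -a-> S3 -a-> S3 -a-> S3
End state S3 is accepting.

Yes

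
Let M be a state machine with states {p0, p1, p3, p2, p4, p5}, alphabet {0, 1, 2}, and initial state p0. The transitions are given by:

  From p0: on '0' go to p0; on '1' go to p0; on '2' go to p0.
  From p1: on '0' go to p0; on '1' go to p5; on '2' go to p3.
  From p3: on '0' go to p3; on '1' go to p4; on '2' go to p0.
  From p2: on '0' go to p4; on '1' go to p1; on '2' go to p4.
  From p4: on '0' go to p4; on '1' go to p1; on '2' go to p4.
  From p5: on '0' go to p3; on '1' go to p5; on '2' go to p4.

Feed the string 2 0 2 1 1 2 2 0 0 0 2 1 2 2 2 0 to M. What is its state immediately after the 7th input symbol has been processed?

p0 → p0 → p0 → p0 → p0 → p0 → p0 → p0
After 7 symbols: p0.

p0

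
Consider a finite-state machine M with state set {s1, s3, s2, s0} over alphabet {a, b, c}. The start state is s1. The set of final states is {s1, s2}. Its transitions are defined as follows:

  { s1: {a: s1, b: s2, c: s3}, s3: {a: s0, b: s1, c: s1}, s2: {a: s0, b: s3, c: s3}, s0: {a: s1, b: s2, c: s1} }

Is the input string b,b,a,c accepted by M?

Yes

Trace: s1 -b-> s2 -b-> s3 -a-> s0 -c-> s1
End state s1 is accepting.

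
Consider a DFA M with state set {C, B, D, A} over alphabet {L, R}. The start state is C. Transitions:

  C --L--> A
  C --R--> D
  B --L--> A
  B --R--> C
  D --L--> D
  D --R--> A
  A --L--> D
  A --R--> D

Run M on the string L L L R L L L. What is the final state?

C → A → D → D → A → D → D → D

D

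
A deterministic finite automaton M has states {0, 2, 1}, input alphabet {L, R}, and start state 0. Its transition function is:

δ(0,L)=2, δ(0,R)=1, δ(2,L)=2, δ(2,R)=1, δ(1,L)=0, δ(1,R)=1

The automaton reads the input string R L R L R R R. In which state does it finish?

Trace: 0 -R-> 1 -L-> 0 -R-> 1 -L-> 0 -R-> 1 -R-> 1 -R-> 1

1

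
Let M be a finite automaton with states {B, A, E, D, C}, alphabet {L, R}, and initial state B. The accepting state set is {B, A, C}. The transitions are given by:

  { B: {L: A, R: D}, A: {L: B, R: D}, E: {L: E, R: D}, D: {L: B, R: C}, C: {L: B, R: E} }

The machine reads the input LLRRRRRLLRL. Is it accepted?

start at B
read 'L': B → A
read 'L': A → B
read 'R': B → D
read 'R': D → C
read 'R': C → E
read 'R': E → D
read 'R': D → C
read 'L': C → B
read 'L': B → A
read 'R': A → D
read 'L': D → B
End state B is accepting.

Yes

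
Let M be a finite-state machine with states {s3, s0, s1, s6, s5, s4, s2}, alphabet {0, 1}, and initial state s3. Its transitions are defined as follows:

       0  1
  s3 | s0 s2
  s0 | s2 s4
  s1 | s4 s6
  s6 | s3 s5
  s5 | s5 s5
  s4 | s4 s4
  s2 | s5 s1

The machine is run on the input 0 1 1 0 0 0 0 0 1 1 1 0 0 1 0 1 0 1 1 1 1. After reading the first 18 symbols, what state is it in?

s4

start at s3
read '0': s3 → s0
read '1': s0 → s4
read '1': s4 → s4
read '0': s4 → s4
read '0': s4 → s4
read '0': s4 → s4
read '0': s4 → s4
read '0': s4 → s4
read '1': s4 → s4
read '1': s4 → s4
read '1': s4 → s4
read '0': s4 → s4
read '0': s4 → s4
read '1': s4 → s4
read '0': s4 → s4
read '1': s4 → s4
read '0': s4 → s4
read '1': s4 → s4
After 18 symbols: s4.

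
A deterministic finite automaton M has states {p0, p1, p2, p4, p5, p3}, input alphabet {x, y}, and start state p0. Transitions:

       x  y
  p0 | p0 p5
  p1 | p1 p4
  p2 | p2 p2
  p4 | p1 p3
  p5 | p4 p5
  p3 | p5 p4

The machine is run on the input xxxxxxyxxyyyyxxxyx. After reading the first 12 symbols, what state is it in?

start at p0
read 'x': p0 → p0
read 'x': p0 → p0
read 'x': p0 → p0
read 'x': p0 → p0
read 'x': p0 → p0
read 'x': p0 → p0
read 'y': p0 → p5
read 'x': p5 → p4
read 'x': p4 → p1
read 'y': p1 → p4
read 'y': p4 → p3
read 'y': p3 → p4
After 12 symbols: p4.

p4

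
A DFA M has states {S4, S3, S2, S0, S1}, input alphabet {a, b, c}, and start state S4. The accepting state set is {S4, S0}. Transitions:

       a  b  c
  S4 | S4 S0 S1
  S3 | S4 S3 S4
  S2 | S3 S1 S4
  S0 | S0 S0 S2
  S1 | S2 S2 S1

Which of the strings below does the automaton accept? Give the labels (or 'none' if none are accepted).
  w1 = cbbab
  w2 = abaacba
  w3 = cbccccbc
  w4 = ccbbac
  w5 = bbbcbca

w3, w4

w1: Trace: S4 -c-> S1 -b-> S2 -b-> S1 -a-> S2 -b-> S1  → end S1, rejected
w2: Trace: S4 -a-> S4 -b-> S0 -a-> S0 -a-> S0 -c-> S2 -b-> S1 -a-> S2  → end S2, rejected
w3: Trace: S4 -c-> S1 -b-> S2 -c-> S4 -c-> S1 -c-> S1 -c-> S1 -b-> S2 -c-> S4  → end S4, accepted
w4: Trace: S4 -c-> S1 -c-> S1 -b-> S2 -b-> S1 -a-> S2 -c-> S4  → end S4, accepted
w5: Trace: S4 -b-> S0 -b-> S0 -b-> S0 -c-> S2 -b-> S1 -c-> S1 -a-> S2  → end S2, rejected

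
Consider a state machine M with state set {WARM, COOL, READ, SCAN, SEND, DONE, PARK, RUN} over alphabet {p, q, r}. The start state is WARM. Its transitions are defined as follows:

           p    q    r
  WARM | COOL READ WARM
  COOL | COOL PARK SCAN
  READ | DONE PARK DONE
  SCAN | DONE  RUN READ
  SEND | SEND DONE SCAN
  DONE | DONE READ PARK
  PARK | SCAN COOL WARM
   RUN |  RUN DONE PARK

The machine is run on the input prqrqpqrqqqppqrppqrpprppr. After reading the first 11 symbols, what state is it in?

COOL

WARM → COOL → SCAN → RUN → PARK → COOL → COOL → PARK → WARM → READ → PARK → COOL
After 11 symbols: COOL.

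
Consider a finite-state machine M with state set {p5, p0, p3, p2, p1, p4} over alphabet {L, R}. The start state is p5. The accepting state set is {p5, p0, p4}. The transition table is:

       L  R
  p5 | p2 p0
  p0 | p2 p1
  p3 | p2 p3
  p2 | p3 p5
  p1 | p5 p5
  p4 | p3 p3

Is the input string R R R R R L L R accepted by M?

Trace: p5 -R-> p0 -R-> p1 -R-> p5 -R-> p0 -R-> p1 -L-> p5 -L-> p2 -R-> p5
End state p5 is accepting.

Yes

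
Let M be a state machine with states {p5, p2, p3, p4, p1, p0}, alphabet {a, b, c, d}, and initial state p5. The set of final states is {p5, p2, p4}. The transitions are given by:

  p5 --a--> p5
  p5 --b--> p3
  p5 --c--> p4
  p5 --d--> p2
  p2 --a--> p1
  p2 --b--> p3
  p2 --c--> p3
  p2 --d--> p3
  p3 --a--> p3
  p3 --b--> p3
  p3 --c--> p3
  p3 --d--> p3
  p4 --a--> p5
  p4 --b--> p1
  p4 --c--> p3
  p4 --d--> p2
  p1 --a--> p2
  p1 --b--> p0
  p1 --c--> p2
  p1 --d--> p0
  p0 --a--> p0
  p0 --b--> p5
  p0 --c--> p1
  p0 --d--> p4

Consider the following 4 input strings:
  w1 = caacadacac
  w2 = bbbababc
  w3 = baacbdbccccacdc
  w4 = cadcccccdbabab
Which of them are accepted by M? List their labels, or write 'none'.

w1:
  start at p5
  read 'c': p5 → p4
  read 'a': p4 → p5
  read 'a': p5 → p5
  read 'c': p5 → p4
  read 'a': p4 → p5
  read 'd': p5 → p2
  read 'a': p2 → p1
  read 'c': p1 → p2
  read 'a': p2 → p1
  read 'c': p1 → p2
  end p2, accepted
w2:
  start at p5
  read 'b': p5 → p3
  read 'b': p3 → p3
  read 'b': p3 → p3
  read 'a': p3 → p3
  read 'b': p3 → p3
  read 'a': p3 → p3
  read 'b': p3 → p3
  read 'c': p3 → p3
  end p3, rejected
w3:
  start at p5
  read 'b': p5 → p3
  read 'a': p3 → p3
  read 'a': p3 → p3
  read 'c': p3 → p3
  read 'b': p3 → p3
  read 'd': p3 → p3
  read 'b': p3 → p3
  read 'c': p3 → p3
  read 'c': p3 → p3
  read 'c': p3 → p3
  read 'c': p3 → p3
  read 'a': p3 → p3
  read 'c': p3 → p3
  read 'd': p3 → p3
  read 'c': p3 → p3
  end p3, rejected
w4:
  start at p5
  read 'c': p5 → p4
  read 'a': p4 → p5
  read 'd': p5 → p2
  read 'c': p2 → p3
  read 'c': p3 → p3
  read 'c': p3 → p3
  read 'c': p3 → p3
  read 'c': p3 → p3
  read 'd': p3 → p3
  read 'b': p3 → p3
  read 'a': p3 → p3
  read 'b': p3 → p3
  read 'a': p3 → p3
  read 'b': p3 → p3
  end p3, rejected

w1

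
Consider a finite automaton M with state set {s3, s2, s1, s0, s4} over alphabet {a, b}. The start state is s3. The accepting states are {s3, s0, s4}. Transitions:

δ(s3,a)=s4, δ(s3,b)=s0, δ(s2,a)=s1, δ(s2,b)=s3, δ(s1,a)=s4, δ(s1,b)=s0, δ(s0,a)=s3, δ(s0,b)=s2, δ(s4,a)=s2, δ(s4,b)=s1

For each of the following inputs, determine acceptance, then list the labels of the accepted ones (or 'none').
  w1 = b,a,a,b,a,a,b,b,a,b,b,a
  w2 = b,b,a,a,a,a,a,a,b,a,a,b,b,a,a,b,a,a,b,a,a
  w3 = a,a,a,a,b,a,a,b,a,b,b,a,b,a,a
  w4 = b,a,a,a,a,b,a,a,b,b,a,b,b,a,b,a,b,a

w1: s3 → s0 → s3 → s4 → s1 → s4 → s2 → s3 → s0 → s3 → s0 → s2 → s1  → end s1, rejected
w2: s3 → s0 → s2 → s1 → s4 → s2 → s1 → s4 → s2 → s3 → s4 → s2 → s3 → s0 → s3 → s4 → s1 → s4 → s2 → s3 → s4 → s2  → end s2, rejected
w3: s3 → s4 → s2 → s1 → s4 → s1 → s4 → s2 → s3 → s4 → s1 → s0 → s3 → s0 → s3 → s4  → end s4, accepted
w4: s3 → s0 → s3 → s4 → s2 → s1 → s0 → s3 → s4 → s1 → s0 → s3 → s0 → s2 → s1 → s0 → s3 → s0 → s3  → end s3, accepted

w3, w4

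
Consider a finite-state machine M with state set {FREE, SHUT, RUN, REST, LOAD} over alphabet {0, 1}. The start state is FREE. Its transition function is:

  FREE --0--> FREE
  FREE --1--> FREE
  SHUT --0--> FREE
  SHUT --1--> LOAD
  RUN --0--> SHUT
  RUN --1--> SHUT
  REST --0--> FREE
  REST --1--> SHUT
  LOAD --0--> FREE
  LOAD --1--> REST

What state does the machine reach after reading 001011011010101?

Trace: FREE -0-> FREE -0-> FREE -1-> FREE -0-> FREE -1-> FREE -1-> FREE -0-> FREE -1-> FREE -1-> FREE -0-> FREE -1-> FREE -0-> FREE -1-> FREE -0-> FREE -1-> FREE

FREE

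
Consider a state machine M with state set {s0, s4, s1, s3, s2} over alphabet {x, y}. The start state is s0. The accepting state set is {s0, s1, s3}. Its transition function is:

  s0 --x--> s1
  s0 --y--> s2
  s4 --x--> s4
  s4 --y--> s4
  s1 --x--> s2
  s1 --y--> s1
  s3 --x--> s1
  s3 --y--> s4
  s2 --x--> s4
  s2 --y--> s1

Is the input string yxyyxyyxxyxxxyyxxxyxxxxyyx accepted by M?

start at s0
read 'y': s0 → s2
read 'x': s2 → s4
read 'y': s4 → s4
read 'y': s4 → s4
read 'x': s4 → s4
read 'y': s4 → s4
read 'y': s4 → s4
read 'x': s4 → s4
read 'x': s4 → s4
read 'y': s4 → s4
read 'x': s4 → s4
read 'x': s4 → s4
read 'x': s4 → s4
read 'y': s4 → s4
read 'y': s4 → s4
read 'x': s4 → s4
read 'x': s4 → s4
read 'x': s4 → s4
read 'y': s4 → s4
read 'x': s4 → s4
read 'x': s4 → s4
read 'x': s4 → s4
read 'x': s4 → s4
read 'y': s4 → s4
read 'y': s4 → s4
read 'x': s4 → s4
End state s4 is not accepting.

No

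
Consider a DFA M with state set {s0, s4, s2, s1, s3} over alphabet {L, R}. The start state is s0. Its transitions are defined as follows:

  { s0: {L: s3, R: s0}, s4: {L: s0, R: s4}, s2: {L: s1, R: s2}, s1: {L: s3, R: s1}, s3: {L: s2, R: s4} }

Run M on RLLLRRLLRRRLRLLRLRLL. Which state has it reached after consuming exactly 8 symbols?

s2

Trace: s0 -R-> s0 -L-> s3 -L-> s2 -L-> s1 -R-> s1 -R-> s1 -L-> s3 -L-> s2
After 8 symbols: s2.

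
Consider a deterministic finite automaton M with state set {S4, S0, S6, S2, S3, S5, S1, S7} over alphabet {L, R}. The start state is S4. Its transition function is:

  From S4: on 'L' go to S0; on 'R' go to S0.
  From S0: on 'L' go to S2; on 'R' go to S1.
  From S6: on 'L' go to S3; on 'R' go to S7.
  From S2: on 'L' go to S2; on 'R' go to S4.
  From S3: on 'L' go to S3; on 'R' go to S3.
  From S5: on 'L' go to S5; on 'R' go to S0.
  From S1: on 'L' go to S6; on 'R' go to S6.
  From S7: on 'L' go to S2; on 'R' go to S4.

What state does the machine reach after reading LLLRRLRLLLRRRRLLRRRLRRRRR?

start at S4
read 'L': S4 → S0
read 'L': S0 → S2
read 'L': S2 → S2
read 'R': S2 → S4
read 'R': S4 → S0
read 'L': S0 → S2
read 'R': S2 → S4
read 'L': S4 → S0
read 'L': S0 → S2
read 'L': S2 → S2
read 'R': S2 → S4
read 'R': S4 → S0
read 'R': S0 → S1
read 'R': S1 → S6
read 'L': S6 → S3
read 'L': S3 → S3
read 'R': S3 → S3
read 'R': S3 → S3
read 'R': S3 → S3
read 'L': S3 → S3
read 'R': S3 → S3
read 'R': S3 → S3
read 'R': S3 → S3
read 'R': S3 → S3
read 'R': S3 → S3

S3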